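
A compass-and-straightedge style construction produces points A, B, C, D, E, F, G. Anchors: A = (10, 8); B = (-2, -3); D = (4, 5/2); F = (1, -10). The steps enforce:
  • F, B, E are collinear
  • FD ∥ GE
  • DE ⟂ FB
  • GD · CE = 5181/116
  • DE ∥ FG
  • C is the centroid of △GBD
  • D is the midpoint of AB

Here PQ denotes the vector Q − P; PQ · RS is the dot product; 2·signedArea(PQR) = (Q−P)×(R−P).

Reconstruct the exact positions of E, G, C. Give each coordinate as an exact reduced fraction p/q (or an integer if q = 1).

1. E_x = -355/116  [F, B, E are collinear ∩ DE ⟂ FB]
2. E_y = -61/116  [F, B, E are collinear ∩ DE ⟂ FB]
   → E = (-355/116, -61/116)
3. G_x = -703/116  [FD ∥ GE ∩ DE ∥ FG]
4. G_y = -1511/116  [FD ∥ GE ∩ DE ∥ FG]
   → G = (-703/116, -1511/116)
5. C_x = -157/116  [C is the centroid of △GBD]
6. C_y = -523/116  [C is the centroid of △GBD]
   → C = (-157/116, -523/116)

C = (-157/116, -523/116)
E = (-355/116, -61/116)
G = (-703/116, -1511/116)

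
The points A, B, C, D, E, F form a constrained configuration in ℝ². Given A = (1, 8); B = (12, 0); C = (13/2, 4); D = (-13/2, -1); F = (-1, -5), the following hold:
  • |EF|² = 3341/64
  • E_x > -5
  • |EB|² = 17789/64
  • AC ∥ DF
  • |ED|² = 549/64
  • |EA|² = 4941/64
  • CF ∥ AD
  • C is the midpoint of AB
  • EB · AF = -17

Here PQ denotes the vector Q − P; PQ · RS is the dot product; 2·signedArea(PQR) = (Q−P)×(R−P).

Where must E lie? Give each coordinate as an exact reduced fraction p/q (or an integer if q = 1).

1. E_x = -37/8  [line 2·x + 13·y + -7 = 0 ∩ |ED|² = 549/64]
2. E_y = 5/4  [line 2·x + 13·y + -7 = 0 ∩ |ED|² = 549/64]
   → E = (-37/8, 5/4)

E = (-37/8, 5/4)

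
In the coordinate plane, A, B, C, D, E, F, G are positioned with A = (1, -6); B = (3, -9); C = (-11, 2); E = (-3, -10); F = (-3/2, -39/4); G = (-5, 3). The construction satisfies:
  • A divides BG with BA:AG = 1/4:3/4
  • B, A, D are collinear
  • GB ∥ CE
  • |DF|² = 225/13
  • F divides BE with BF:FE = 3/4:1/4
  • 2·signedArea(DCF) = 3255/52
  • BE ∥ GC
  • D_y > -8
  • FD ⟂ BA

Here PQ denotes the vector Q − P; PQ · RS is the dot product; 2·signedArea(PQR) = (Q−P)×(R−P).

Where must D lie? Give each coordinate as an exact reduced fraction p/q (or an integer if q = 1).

D = (51/26, -387/52)

1. D_x = 51/26  [B, A, D are collinear ∩ FD ⟂ BA]
2. D_y = -387/52  [B, A, D are collinear ∩ FD ⟂ BA]
   → D = (51/26, -387/52)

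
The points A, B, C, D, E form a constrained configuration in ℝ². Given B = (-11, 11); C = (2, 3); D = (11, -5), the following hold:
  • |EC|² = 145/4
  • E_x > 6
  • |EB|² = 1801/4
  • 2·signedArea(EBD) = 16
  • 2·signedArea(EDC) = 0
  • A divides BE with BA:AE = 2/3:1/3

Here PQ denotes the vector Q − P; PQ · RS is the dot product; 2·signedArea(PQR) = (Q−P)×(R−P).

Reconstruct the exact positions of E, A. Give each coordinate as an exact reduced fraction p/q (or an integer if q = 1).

A = (2/3, 3)
E = (13/2, -1)

1. E_x = 13/2  [2·signedArea(EDC) = 0 ∩ 2·signedArea(EBD) = 16]
2. E_y = -1  [2·signedArea(EDC) = 0 ∩ 2·signedArea(EBD) = 16]
   → E = (13/2, -1)
3. A_x = 2/3  [A divides BE with BA:AE = 2/3:1/3]
4. A_y = 3  [A divides BE with BA:AE = 2/3:1/3]
   → A = (2/3, 3)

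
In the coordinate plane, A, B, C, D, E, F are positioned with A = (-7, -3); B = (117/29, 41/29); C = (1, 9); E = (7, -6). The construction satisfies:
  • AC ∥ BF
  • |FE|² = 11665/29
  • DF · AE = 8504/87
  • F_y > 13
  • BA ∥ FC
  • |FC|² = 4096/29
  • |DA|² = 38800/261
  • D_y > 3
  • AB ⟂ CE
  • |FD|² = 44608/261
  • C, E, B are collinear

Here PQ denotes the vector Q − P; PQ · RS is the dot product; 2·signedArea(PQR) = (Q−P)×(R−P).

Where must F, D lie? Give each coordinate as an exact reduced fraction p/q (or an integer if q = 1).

D = (263/87, 343/87)
F = (349/29, 389/29)

1. F_x = 349/29  [BA ∥ FC ∩ AC ∥ BF]
2. F_y = 389/29  [BA ∥ FC ∩ AC ∥ BF]
   → F = (349/29, 389/29)
3. D_x = 263/87  [line -14·x + 3·y + 2653/87 = 0 ∩ |DA|² = 38800/261]
4. D_y = 343/87  [line -14·x + 3·y + 2653/87 = 0 ∩ |DA|² = 38800/261]
   → D = (263/87, 343/87)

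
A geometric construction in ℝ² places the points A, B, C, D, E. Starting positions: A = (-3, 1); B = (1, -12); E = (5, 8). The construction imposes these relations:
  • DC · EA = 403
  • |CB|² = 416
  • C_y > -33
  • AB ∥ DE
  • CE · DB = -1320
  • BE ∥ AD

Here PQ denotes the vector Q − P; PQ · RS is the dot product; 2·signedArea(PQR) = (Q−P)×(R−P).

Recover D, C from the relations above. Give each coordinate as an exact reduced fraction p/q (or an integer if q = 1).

1. D_x = 1  [AB ∥ DE ∩ BE ∥ AD]
2. D_y = 21  [AB ∥ DE ∩ BE ∥ AD]
   → D = (1, 21)
3. C_x = -3  [CE · DB = -1320 ∩ DC · EA = 403]
4. C_y = -32  [CE · DB = -1320 ∩ DC · EA = 403]
   → C = (-3, -32)

C = (-3, -32)
D = (1, 21)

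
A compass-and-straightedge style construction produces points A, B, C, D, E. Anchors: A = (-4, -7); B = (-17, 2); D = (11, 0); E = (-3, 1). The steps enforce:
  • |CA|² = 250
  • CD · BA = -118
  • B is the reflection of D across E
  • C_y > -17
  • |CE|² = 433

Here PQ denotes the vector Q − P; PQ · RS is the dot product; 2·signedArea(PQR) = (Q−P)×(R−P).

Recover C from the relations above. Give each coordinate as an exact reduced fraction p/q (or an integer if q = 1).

C = (9, -16)

1. C_x = 9  [line -13·x + 9·y + 261 = 0 ∩ |CA|² = 250]
2. C_y = -16  [line -13·x + 9·y + 261 = 0 ∩ |CA|² = 250]
   → C = (9, -16)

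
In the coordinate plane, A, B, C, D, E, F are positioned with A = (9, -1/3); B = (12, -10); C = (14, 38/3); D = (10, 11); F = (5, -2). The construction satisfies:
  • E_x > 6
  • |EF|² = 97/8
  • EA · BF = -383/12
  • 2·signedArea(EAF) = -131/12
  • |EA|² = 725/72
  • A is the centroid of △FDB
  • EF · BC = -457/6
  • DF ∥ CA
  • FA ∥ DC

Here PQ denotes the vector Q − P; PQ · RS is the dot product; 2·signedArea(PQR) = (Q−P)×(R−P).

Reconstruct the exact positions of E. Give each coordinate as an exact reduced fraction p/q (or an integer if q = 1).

E = (25/4, 5/4)

1. E_x = 25/4  [EF · BC = -457/6 ∩ EA · BF = -383/12]
2. E_y = 5/4  [EF · BC = -457/6 ∩ EA · BF = -383/12]
   → E = (25/4, 5/4)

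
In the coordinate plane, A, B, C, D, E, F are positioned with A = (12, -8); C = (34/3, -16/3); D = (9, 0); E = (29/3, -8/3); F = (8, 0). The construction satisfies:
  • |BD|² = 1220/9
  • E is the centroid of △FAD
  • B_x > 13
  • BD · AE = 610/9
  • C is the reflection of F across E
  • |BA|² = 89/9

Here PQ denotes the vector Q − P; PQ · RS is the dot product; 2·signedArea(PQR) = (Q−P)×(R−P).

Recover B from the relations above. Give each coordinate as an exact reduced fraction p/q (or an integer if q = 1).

B = (41/3, -32/3)

1. B_x = 41/3  [line 7/3·x + -16/3·y + -799/9 = 0 ∩ |BD|² = 1220/9]
2. B_y = -32/3  [line 7/3·x + -16/3·y + -799/9 = 0 ∩ |BD|² = 1220/9]
   → B = (41/3, -32/3)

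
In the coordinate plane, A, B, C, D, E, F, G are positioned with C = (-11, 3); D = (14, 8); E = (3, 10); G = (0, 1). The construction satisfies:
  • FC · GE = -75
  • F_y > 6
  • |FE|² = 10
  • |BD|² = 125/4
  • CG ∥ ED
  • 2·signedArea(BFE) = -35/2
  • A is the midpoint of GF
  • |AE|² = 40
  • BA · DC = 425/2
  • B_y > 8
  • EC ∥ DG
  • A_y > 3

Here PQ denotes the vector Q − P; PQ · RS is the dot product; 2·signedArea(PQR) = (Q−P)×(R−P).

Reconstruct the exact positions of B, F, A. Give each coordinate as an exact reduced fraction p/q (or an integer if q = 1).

1. F_x = 2  [line -3·x + -9·y + 69 = 0 ∩ |FE|² = 10]
2. F_y = 7  [line -3·x + -9·y + 69 = 0 ∩ |FE|² = 10]
   → F = (2, 7)
3. A_x = 1  [A is the midpoint of GF]
4. A_y = 4  [A is the midpoint of GF]
   → A = (1, 4)
5. B_x = 17/2  [BA · DC = 425/2 ∩ 2·signedArea(BFE) = -35/2]
6. B_y = 9  [BA · DC = 425/2 ∩ 2·signedArea(BFE) = -35/2]
   → B = (17/2, 9)

A = (1, 4)
B = (17/2, 9)
F = (2, 7)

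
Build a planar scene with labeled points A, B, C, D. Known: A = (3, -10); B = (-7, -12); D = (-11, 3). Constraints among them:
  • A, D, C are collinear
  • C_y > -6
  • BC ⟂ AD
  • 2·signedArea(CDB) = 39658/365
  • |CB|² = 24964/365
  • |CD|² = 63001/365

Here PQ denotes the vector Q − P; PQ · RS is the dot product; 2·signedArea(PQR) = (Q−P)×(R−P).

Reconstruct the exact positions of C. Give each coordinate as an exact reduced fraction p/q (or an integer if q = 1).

1. C_x = -501/365  [A, D, C are collinear ∩ BC ⟂ AD]
2. C_y = -2168/365  [A, D, C are collinear ∩ BC ⟂ AD]
   → C = (-501/365, -2168/365)

C = (-501/365, -2168/365)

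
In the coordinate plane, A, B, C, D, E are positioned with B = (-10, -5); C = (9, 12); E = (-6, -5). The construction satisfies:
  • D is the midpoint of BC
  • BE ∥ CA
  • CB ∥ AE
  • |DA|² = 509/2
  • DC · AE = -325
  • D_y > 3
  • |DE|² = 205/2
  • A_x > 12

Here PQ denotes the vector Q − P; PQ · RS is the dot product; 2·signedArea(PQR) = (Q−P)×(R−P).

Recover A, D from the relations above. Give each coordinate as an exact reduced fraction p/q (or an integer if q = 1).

1. A_x = 13  [CB ∥ AE ∩ BE ∥ CA]
2. A_y = 12  [CB ∥ AE ∩ BE ∥ CA]
   → A = (13, 12)
3. D_x = -1/2  [D is the midpoint of BC]
4. D_y = 7/2  [D is the midpoint of BC]
   → D = (-1/2, 7/2)

A = (13, 12)
D = (-1/2, 7/2)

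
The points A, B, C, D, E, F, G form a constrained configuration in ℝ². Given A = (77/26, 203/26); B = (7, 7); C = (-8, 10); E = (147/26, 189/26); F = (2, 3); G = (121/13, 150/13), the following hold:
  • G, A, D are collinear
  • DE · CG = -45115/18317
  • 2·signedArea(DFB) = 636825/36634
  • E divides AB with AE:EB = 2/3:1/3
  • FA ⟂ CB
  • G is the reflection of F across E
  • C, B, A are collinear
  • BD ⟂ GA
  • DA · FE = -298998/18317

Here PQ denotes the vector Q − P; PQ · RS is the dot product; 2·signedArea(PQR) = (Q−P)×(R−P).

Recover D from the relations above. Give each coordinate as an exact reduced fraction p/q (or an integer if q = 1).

D = (205513/36634, 343063/36634)

1. D_x = 205513/36634  [G, A, D are collinear ∩ BD ⟂ GA]
2. D_y = 343063/36634  [G, A, D are collinear ∩ BD ⟂ GA]
   → D = (205513/36634, 343063/36634)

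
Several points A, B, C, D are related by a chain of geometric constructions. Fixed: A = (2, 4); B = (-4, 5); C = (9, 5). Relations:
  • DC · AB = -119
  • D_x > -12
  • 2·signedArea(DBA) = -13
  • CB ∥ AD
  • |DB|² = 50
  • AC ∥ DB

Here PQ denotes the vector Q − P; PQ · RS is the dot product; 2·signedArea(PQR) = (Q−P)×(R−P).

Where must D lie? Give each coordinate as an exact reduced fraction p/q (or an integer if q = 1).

D = (-11, 4)

1. D_x = -11  [AC ∥ DB ∩ CB ∥ AD]
2. D_y = 4  [AC ∥ DB ∩ CB ∥ AD]
   → D = (-11, 4)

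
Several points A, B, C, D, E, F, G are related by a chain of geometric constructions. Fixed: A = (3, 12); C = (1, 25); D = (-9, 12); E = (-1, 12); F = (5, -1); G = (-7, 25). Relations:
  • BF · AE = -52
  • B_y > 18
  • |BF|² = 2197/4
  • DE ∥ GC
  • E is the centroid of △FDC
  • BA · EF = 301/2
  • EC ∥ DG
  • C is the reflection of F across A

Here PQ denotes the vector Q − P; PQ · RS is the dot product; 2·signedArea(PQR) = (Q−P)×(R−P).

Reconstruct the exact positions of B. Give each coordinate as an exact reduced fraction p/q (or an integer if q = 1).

B = (-8, 37/2)

1. B_x = -8  [BA · EF = 301/2 ∩ BF · AE = -52]
2. B_y = 37/2  [BA · EF = 301/2 ∩ BF · AE = -52]
   → B = (-8, 37/2)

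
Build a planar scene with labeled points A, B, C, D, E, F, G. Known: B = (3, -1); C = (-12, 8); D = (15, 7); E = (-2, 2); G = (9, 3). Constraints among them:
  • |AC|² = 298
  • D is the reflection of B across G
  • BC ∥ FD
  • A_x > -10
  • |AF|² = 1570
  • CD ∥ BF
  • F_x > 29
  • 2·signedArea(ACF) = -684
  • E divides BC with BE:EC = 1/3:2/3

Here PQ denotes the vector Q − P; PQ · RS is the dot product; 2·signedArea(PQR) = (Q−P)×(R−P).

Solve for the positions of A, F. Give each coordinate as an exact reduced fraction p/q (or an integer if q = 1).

1. F_x = 30  [BC ∥ FD ∩ CD ∥ BF]
2. F_y = -2  [BC ∥ FD ∩ CD ∥ BF]
   → F = (30, -2)
3. A_x = -9  [line 10·x + 42·y + 468 = 0 ∩ |AC|² = 298]
4. A_y = -9  [line 10·x + 42·y + 468 = 0 ∩ |AC|² = 298]
   → A = (-9, -9)

A = (-9, -9)
F = (30, -2)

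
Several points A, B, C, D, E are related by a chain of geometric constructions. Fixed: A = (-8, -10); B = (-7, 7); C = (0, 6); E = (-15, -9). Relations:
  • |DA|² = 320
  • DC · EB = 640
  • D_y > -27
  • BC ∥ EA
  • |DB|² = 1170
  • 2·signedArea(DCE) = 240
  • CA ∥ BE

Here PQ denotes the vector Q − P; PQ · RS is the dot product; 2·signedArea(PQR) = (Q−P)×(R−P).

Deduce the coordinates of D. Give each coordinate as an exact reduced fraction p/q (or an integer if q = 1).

D = (-16, -26)

1. D_x = -16  [2·signedArea(DCE) = 240 ∩ DC · EB = 640]
2. D_y = -26  [2·signedArea(DCE) = 240 ∩ DC · EB = 640]
   → D = (-16, -26)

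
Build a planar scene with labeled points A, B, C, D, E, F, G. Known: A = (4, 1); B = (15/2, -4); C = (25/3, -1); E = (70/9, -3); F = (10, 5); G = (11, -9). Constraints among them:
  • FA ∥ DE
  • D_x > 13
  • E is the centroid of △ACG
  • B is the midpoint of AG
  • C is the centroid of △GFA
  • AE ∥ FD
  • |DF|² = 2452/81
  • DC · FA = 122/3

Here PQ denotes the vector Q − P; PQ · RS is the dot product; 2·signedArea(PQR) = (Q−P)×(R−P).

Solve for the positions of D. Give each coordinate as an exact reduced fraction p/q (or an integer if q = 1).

D = (124/9, 1)

1. D_x = 124/9  [FA ∥ DE ∩ AE ∥ FD]
2. D_y = 1  [FA ∥ DE ∩ AE ∥ FD]
   → D = (124/9, 1)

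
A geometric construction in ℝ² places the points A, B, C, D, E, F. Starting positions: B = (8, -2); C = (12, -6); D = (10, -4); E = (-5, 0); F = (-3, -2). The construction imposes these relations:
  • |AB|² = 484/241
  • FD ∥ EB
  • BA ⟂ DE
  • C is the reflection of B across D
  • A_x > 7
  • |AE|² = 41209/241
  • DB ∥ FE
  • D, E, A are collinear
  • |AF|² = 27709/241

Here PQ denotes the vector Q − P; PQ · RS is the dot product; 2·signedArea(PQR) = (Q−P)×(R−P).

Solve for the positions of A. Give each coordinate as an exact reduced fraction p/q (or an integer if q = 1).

A = (1840/241, -812/241)

1. A_x = 1840/241  [D, E, A are collinear ∩ BA ⟂ DE]
2. A_y = -812/241  [D, E, A are collinear ∩ BA ⟂ DE]
   → A = (1840/241, -812/241)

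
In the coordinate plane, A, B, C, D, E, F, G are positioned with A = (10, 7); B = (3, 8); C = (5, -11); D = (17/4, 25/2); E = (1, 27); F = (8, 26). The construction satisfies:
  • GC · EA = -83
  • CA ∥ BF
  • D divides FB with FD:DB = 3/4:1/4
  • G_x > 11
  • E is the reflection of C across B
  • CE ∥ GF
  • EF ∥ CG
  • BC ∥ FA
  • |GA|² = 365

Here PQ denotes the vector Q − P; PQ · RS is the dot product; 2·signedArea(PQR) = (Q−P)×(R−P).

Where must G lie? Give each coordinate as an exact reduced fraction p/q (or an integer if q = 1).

G = (12, -12)

1. G_x = 12  [CE ∥ GF ∩ EF ∥ CG]
2. G_y = -12  [CE ∥ GF ∩ EF ∥ CG]
   → G = (12, -12)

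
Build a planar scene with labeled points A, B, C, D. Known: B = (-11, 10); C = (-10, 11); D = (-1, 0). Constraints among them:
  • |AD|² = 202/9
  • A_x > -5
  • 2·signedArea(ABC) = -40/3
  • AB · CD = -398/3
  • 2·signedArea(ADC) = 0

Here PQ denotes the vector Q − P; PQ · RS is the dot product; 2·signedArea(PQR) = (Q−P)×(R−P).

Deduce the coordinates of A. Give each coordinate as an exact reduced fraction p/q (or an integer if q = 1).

A = (-4, 11/3)

1. A_x = -4  [2·signedArea(ADC) = 0 ∩ 2·signedArea(ABC) = -40/3]
2. A_y = 11/3  [2·signedArea(ADC) = 0 ∩ 2·signedArea(ABC) = -40/3]
   → A = (-4, 11/3)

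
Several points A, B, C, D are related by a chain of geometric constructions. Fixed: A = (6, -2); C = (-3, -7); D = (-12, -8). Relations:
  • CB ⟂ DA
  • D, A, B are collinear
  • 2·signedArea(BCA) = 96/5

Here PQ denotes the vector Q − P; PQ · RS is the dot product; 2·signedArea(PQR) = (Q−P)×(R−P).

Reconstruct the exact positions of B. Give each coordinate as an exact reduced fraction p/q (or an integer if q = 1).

B = (-18/5, -26/5)

1. B_x = -18/5  [D, A, B are collinear ∩ CB ⟂ DA]
2. B_y = -26/5  [D, A, B are collinear ∩ CB ⟂ DA]
   → B = (-18/5, -26/5)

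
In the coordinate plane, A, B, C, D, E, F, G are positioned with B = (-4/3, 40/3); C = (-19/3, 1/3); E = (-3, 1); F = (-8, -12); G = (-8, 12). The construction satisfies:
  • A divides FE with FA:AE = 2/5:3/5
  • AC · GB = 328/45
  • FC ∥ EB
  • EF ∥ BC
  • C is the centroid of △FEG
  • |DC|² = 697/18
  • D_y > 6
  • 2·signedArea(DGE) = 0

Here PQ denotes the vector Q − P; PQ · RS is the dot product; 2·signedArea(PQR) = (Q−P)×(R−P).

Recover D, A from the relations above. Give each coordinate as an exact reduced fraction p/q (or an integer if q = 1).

1. D_x = -11/2  [line 11·x + 5·y + 28 = 0 ∩ |DC|² = 697/18]
2. D_y = 13/2  [line 11·x + 5·y + 28 = 0 ∩ |DC|² = 697/18]
   → D = (-11/2, 13/2)
3. A_x = -6  [A divides FE with FA:AE = 2/5:3/5]
4. A_y = -34/5  [A divides FE with FA:AE = 2/5:3/5]
   → A = (-6, -34/5)

A = (-6, -34/5)
D = (-11/2, 13/2)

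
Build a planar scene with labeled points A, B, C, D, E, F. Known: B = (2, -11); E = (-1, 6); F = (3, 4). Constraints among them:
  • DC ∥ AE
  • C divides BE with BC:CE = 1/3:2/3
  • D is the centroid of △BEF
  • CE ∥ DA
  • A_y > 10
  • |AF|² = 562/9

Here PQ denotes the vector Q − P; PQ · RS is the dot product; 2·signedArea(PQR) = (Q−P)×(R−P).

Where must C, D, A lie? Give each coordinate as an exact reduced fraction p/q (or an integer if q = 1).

1. C_x = 1  [C divides BE with BC:CE = 1/3:2/3]
2. C_y = -16/3  [C divides BE with BC:CE = 1/3:2/3]
   → C = (1, -16/3)
3. D_x = 4/3  [D is the centroid of △BEF]
4. D_y = -1/3  [D is the centroid of △BEF]
   → D = (4/3, -1/3)
5. A_x = -2/3  [DC ∥ AE ∩ CE ∥ DA]
6. A_y = 11  [DC ∥ AE ∩ CE ∥ DA]
   → A = (-2/3, 11)

A = (-2/3, 11)
C = (1, -16/3)
D = (4/3, -1/3)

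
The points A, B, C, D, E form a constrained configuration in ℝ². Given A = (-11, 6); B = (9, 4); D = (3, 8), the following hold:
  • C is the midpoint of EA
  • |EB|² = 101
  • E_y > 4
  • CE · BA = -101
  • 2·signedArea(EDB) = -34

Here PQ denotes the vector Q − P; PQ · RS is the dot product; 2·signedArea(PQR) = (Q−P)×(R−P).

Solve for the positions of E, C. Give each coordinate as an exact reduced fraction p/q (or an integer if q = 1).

1. E_x = -1  [line 4·x + 6·y + -26 = 0 ∩ |EB|² = 101]
2. E_y = 5  [line 4·x + 6·y + -26 = 0 ∩ |EB|² = 101]
   → E = (-1, 5)
3. C_x = -6  [C is the midpoint of EA]
4. C_y = 11/2  [C is the midpoint of EA]
   → C = (-6, 11/2)

C = (-6, 11/2)
E = (-1, 5)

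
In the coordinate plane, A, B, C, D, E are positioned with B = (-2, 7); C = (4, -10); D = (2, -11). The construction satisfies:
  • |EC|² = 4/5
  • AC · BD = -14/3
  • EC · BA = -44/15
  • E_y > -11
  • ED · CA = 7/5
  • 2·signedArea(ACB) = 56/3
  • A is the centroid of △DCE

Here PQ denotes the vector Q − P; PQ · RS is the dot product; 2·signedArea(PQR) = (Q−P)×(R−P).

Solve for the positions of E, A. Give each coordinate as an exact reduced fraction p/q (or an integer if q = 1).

A = (46/15, -157/15)
E = (16/5, -52/5)

1. A_x = 46/15  [2·signedArea(ACB) = 56/3 ∩ AC · BD = -14/3]
2. A_y = -157/15  [2·signedArea(ACB) = 56/3 ∩ AC · BD = -14/3]
   → A = (46/15, -157/15)
3. E_x = 16/5  [ED · CA = 7/5 ∩ A is the centroid of △DCE]
4. E_y = -52/5  [ED · CA = 7/5 ∩ A is the centroid of △DCE]
   → E = (16/5, -52/5)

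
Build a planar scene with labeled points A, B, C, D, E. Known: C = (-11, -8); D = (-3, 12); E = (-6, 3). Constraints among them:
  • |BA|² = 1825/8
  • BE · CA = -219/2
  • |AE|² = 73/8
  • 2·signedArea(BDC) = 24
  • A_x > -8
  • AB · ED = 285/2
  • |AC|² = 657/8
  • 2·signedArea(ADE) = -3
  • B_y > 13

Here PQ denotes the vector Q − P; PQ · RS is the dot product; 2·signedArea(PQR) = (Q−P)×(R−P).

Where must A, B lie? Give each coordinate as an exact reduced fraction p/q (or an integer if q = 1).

1. A_x = -29/4  [line 9·x + -3·y + 66 = 0 ∩ |AC|² = 657/8]
2. A_y = 1/4  [line 9·x + -3·y + 66 = 0 ∩ |AC|² = 657/8]
   → A = (-29/4, 1/4)
3. B_x = -1  [AB · ED = 285/2 ∩ 2·signedArea(BDC) = 24]
4. B_y = 14  [AB · ED = 285/2 ∩ 2·signedArea(BDC) = 24]
   → B = (-1, 14)

A = (-29/4, 1/4)
B = (-1, 14)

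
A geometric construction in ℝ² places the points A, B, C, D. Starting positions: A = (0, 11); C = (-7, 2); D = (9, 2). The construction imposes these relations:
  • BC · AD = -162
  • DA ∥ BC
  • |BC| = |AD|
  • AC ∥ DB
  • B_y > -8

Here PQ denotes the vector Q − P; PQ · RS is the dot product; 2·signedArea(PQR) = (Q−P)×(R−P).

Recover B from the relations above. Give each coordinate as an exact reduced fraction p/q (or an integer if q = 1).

1. B_x = 2  [DA ∥ BC ∩ AC ∥ DB]
2. B_y = -7  [DA ∥ BC ∩ AC ∥ DB]
   → B = (2, -7)

B = (2, -7)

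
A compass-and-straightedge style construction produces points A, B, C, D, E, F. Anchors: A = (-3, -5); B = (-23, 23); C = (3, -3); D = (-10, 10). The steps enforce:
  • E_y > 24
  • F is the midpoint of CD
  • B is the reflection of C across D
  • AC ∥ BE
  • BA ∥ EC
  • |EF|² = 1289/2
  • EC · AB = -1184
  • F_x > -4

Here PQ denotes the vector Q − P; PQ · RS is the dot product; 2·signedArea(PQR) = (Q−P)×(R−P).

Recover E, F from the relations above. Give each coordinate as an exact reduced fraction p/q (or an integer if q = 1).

E = (-17, 25)
F = (-7/2, 7/2)

1. E_x = -17  [BA ∥ EC ∩ AC ∥ BE]
2. E_y = 25  [BA ∥ EC ∩ AC ∥ BE]
   → E = (-17, 25)
3. F_x = -7/2  [F is the midpoint of CD]
4. F_y = 7/2  [F is the midpoint of CD]
   → F = (-7/2, 7/2)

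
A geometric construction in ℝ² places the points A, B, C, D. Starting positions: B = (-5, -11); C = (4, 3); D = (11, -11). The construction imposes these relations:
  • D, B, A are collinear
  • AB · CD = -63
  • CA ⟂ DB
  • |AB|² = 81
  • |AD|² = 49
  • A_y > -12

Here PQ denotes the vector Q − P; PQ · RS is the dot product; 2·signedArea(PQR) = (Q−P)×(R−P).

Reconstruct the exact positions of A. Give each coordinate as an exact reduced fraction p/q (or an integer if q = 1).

A = (4, -11)

1. A_x = 4  [D, B, A are collinear ∩ CA ⟂ DB]
2. A_y = -11  [D, B, A are collinear ∩ CA ⟂ DB]
   → A = (4, -11)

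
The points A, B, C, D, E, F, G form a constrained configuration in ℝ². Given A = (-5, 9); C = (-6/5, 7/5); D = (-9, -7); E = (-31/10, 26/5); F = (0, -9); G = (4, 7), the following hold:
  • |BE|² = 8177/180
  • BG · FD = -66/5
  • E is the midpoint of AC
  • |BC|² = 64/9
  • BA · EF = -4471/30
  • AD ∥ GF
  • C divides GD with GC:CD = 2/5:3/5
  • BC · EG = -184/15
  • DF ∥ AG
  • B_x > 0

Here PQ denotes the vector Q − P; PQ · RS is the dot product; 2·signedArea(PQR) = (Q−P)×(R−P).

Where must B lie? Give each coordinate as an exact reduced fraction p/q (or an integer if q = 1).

B = (14/15, -1/5)

1. B_x = 14/15  [BC · EG = -184/15 ∩ BA · EF = -4471/30]
2. B_y = -1/5  [BC · EG = -184/15 ∩ BA · EF = -4471/30]
   → B = (14/15, -1/5)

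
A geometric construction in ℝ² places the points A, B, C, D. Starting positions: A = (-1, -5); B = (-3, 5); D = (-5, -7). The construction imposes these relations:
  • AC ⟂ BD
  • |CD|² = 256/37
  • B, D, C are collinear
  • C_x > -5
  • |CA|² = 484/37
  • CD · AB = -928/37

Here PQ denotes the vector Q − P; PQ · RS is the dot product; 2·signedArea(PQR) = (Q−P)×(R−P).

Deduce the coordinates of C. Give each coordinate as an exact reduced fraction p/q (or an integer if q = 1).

C = (-169/37, -163/37)

1. C_x = -169/37  [B, D, C are collinear ∩ AC ⟂ BD]
2. C_y = -163/37  [B, D, C are collinear ∩ AC ⟂ BD]
   → C = (-169/37, -163/37)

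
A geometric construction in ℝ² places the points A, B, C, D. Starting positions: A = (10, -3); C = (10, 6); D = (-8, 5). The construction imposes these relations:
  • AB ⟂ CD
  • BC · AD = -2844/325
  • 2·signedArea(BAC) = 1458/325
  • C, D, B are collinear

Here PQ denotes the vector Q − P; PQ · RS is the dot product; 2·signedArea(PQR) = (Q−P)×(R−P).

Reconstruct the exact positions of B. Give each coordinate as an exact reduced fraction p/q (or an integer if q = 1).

1. B_x = 3088/325  [C, D, B are collinear ∩ AB ⟂ CD]
2. B_y = 1941/325  [C, D, B are collinear ∩ AB ⟂ CD]
   → B = (3088/325, 1941/325)

B = (3088/325, 1941/325)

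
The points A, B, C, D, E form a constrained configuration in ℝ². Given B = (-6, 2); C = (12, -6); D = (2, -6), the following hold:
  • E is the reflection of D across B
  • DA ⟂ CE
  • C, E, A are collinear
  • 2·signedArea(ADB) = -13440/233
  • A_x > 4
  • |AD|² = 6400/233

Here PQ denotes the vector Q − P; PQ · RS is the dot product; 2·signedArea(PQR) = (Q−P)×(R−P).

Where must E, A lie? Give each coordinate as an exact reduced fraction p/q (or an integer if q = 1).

1. E_x = -14  [E is the reflection of D across B]
2. E_y = 10  [E is the reflection of D across B]
   → E = (-14, 10)
3. A_x = 1106/233  [C, E, A are collinear ∩ DA ⟂ CE]
4. A_y = -358/233  [C, E, A are collinear ∩ DA ⟂ CE]
   → A = (1106/233, -358/233)

A = (1106/233, -358/233)
E = (-14, 10)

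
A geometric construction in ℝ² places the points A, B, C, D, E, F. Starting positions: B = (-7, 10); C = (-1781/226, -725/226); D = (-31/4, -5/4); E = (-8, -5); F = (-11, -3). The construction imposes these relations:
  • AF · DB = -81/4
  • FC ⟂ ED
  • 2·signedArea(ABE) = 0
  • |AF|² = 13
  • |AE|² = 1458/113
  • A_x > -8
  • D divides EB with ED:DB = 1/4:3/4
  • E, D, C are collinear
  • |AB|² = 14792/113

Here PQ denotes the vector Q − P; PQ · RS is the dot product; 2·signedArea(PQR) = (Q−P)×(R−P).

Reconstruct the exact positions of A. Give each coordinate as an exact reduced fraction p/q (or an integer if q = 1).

A = (-877/113, -160/113)

1. A_x = -877/113  [2·signedArea(ABE) = 0 ∩ AF · DB = -81/4]
2. A_y = -160/113  [2·signedArea(ABE) = 0 ∩ AF · DB = -81/4]
   → A = (-877/113, -160/113)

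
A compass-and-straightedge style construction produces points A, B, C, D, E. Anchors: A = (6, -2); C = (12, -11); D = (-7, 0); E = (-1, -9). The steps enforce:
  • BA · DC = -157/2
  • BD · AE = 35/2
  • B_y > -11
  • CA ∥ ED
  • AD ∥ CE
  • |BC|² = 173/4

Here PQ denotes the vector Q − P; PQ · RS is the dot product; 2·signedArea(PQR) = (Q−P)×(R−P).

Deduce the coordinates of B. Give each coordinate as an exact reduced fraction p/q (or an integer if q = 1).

B = (11/2, -10)

1. B_x = 11/2  [BA · DC = -157/2 ∩ BD · AE = 35/2]
2. B_y = -10  [BA · DC = -157/2 ∩ BD · AE = 35/2]
   → B = (11/2, -10)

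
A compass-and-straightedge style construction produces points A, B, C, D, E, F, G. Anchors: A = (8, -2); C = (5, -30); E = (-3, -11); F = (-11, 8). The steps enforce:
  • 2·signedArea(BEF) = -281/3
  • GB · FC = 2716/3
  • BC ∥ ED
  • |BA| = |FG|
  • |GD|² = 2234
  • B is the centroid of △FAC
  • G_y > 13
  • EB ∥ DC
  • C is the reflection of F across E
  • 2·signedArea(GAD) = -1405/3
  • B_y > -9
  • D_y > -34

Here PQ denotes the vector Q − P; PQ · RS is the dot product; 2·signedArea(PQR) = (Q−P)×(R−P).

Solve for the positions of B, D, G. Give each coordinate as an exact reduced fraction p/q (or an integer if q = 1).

B = (2/3, -8)
D = (4/3, -33)
G = (-11/3, 14)

1. B_x = 2/3  [B is the centroid of △FAC]
2. B_y = -8  [B is the centroid of △FAC]
   → B = (2/3, -8)
3. D_x = 4/3  [EB ∥ DC ∩ BC ∥ ED]
4. D_y = -33  [EB ∥ DC ∩ BC ∥ ED]
   → D = (4/3, -33)
5. G_x = -11/3  [GB · FC = 2716/3 ∩ 2·signedArea(GAD) = -1405/3]
6. G_y = 14  [GB · FC = 2716/3 ∩ 2·signedArea(GAD) = -1405/3]
   → G = (-11/3, 14)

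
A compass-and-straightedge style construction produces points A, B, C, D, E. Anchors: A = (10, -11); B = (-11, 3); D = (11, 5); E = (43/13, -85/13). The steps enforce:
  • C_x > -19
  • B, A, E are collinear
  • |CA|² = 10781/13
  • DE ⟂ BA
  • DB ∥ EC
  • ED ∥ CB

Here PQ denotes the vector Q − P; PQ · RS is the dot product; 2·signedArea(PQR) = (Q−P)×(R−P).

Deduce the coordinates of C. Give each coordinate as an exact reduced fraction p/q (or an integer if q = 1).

1. C_x = -243/13  [ED ∥ CB ∩ DB ∥ EC]
2. C_y = -111/13  [ED ∥ CB ∩ DB ∥ EC]
   → C = (-243/13, -111/13)

C = (-243/13, -111/13)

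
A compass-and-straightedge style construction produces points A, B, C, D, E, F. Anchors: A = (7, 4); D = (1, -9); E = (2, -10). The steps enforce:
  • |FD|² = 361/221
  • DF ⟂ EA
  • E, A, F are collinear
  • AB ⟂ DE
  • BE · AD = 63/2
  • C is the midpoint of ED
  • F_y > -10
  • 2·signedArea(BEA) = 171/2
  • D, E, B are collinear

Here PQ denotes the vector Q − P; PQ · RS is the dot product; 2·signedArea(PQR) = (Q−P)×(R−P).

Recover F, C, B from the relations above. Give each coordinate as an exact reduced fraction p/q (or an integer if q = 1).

B = (-5/2, -11/2)
C = (3/2, -19/2)
F = (487/221, -2084/221)

1. F_x = 487/221  [E, A, F are collinear ∩ DF ⟂ EA]
2. F_y = -2084/221  [E, A, F are collinear ∩ DF ⟂ EA]
   → F = (487/221, -2084/221)
3. C_x = 3/2  [C is the midpoint of ED]
4. C_y = -19/2  [C is the midpoint of ED]
   → C = (3/2, -19/2)
5. B_x = -5/2  [D, E, B are collinear ∩ AB ⟂ DE]
6. B_y = -11/2  [D, E, B are collinear ∩ AB ⟂ DE]
   → B = (-5/2, -11/2)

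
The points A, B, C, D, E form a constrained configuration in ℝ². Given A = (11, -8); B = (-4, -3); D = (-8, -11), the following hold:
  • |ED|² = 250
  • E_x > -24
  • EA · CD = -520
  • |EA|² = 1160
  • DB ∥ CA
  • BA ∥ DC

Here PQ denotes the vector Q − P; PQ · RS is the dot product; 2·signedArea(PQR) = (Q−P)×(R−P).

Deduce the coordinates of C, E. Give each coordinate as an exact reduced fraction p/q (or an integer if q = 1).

1. C_x = 7  [DB ∥ CA ∩ BA ∥ DC]
2. C_y = -16  [DB ∥ CA ∩ BA ∥ DC]
   → C = (7, -16)
3. E_x = -23  [line 15·x + -5·y + 315 = 0 ∩ |ED|² = 250]
4. E_y = -6  [line 15·x + -5·y + 315 = 0 ∩ |ED|² = 250]
   → E = (-23, -6)

C = (7, -16)
E = (-23, -6)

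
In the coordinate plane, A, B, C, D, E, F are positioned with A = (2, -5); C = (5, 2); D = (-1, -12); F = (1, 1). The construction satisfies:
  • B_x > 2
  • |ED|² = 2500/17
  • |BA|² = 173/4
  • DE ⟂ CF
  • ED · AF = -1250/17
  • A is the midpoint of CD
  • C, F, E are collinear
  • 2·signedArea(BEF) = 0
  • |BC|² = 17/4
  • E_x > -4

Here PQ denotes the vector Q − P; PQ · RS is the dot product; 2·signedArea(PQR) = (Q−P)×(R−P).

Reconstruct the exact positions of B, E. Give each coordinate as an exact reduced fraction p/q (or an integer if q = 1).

1. E_x = -67/17  [C, F, E are collinear ∩ DE ⟂ CF]
2. E_y = -4/17  [C, F, E are collinear ∩ DE ⟂ CF]
   → E = (-67/17, -4/17)
3. B_x = 3  [line -21/17·x + 84/17·y + -63/17 = 0 ∩ |BA|² = 173/4]
4. B_y = 3/2  [line -21/17·x + 84/17·y + -63/17 = 0 ∩ |BA|² = 173/4]
   → B = (3, 3/2)

B = (3, 3/2)
E = (-67/17, -4/17)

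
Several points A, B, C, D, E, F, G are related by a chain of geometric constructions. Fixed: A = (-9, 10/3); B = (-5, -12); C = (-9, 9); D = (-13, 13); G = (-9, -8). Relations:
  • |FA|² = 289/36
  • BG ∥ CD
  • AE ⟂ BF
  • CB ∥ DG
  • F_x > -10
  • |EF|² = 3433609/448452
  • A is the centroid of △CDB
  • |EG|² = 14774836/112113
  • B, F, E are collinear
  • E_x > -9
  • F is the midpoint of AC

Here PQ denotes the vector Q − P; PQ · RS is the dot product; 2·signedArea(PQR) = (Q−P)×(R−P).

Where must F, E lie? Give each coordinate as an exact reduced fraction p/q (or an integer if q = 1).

E = (-104701/12457, 129466/37371)
F = (-9, 37/6)

1. F_x = -9  [F is the midpoint of AC]
2. F_y = 37/6  [F is the midpoint of AC]
   → F = (-9, 37/6)
3. E_x = -104701/12457  [B, F, E are collinear ∩ AE ⟂ BF]
4. E_y = 129466/37371  [B, F, E are collinear ∩ AE ⟂ BF]
   → E = (-104701/12457, 129466/37371)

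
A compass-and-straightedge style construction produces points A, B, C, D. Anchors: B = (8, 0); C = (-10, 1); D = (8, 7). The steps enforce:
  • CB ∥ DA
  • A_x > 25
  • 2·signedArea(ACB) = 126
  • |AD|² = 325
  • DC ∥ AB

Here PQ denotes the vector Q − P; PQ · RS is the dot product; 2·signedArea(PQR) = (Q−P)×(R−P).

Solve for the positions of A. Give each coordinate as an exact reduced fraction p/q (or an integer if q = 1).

1. A_x = 26  [DC ∥ AB ∩ CB ∥ DA]
2. A_y = 6  [DC ∥ AB ∩ CB ∥ DA]
   → A = (26, 6)

A = (26, 6)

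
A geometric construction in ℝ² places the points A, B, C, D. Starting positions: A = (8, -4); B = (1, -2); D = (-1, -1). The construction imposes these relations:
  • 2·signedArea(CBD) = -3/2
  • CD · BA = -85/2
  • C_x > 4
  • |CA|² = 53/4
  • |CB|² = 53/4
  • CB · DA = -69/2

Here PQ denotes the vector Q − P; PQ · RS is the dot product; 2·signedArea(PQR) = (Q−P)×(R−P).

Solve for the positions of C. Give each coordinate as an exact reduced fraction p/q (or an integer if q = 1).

1. C_x = 9/2  [CB · DA = -69/2 ∩ 2·signedArea(CBD) = -3/2]
2. C_y = -3  [CB · DA = -69/2 ∩ 2·signedArea(CBD) = -3/2]
   → C = (9/2, -3)

C = (9/2, -3)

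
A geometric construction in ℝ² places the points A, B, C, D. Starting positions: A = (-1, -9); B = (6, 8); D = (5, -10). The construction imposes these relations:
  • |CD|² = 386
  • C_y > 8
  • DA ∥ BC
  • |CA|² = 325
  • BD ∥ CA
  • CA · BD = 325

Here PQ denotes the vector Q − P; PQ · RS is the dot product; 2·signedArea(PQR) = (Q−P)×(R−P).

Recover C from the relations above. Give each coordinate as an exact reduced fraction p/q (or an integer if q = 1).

C = (0, 9)

1. C_x = 0  [BD ∥ CA ∩ DA ∥ BC]
2. C_y = 9  [BD ∥ CA ∩ DA ∥ BC]
   → C = (0, 9)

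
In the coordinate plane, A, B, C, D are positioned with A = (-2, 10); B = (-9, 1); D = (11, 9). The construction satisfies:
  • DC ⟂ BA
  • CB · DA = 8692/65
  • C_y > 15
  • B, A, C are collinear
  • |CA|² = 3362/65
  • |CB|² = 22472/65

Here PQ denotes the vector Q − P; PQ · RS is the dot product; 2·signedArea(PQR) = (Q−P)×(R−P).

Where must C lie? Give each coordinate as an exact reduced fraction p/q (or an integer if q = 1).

1. C_x = 157/65  [B, A, C are collinear ∩ DC ⟂ BA]
2. C_y = 1019/65  [B, A, C are collinear ∩ DC ⟂ BA]
   → C = (157/65, 1019/65)

C = (157/65, 1019/65)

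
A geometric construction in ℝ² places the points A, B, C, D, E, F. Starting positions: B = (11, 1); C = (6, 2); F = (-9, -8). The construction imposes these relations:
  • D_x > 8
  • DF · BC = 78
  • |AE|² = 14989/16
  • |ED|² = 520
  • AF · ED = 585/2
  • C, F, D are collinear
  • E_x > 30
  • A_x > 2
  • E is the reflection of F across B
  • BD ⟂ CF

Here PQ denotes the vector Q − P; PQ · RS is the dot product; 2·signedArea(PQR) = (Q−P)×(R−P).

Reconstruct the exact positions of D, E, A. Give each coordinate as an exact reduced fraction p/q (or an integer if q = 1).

1. D_x = 9  [C, F, D are collinear ∩ BD ⟂ CF]
2. D_y = 4  [C, F, D are collinear ∩ BD ⟂ CF]
   → D = (9, 4)
3. E_x = 31  [E is the reflection of F across B]
4. E_y = 10  [E is the reflection of F across B]
   → E = (31, 10)
5. A_x = 9/4  [line 22·x + 6·y + -93/2 = 0 ∩ |AE|² = 14989/16]
6. A_y = -1/2  [line 22·x + 6·y + -93/2 = 0 ∩ |AE|² = 14989/16]
   → A = (9/4, -1/2)

A = (9/4, -1/2)
D = (9, 4)
E = (31, 10)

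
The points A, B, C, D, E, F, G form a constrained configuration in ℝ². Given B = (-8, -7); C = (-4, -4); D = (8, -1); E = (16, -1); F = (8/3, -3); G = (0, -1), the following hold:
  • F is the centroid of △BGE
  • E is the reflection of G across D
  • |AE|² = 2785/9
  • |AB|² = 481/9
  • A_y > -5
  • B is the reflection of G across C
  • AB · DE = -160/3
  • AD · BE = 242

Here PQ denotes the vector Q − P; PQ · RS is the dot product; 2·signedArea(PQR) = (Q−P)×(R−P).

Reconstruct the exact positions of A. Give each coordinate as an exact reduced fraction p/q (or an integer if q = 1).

A = (-4/3, -4)

1. A_x = -4/3  [AD · BE = 242 ∩ AB · DE = -160/3]
2. A_y = -4  [AD · BE = 242 ∩ AB · DE = -160/3]
   → A = (-4/3, -4)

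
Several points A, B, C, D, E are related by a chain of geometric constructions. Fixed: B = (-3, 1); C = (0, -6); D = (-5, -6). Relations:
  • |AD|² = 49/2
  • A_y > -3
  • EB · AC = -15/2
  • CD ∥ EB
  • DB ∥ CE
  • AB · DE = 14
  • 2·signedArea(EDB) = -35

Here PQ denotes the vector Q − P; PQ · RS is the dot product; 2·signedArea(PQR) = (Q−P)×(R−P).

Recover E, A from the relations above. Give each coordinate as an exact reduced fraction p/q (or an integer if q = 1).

1. E_x = 2  [CD ∥ EB ∩ DB ∥ CE]
2. E_y = 1  [CD ∥ EB ∩ DB ∥ CE]
   → E = (2, 1)
3. A_x = -3/2  [AB · DE = 14 ∩ EB · AC = -15/2]
4. A_y = -5/2  [AB · DE = 14 ∩ EB · AC = -15/2]
   → A = (-3/2, -5/2)

A = (-3/2, -5/2)
E = (2, 1)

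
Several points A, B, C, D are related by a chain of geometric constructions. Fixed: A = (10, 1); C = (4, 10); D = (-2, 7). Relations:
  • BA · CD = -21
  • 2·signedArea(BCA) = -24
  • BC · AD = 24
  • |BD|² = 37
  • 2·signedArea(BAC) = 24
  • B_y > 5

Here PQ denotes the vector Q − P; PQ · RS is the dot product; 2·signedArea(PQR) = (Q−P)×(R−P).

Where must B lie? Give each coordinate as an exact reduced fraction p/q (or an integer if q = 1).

B = (4, 6)

1. B_x = 4  [2·signedArea(BCA) = -24 ∩ BA · CD = -21]
2. B_y = 6  [2·signedArea(BCA) = -24 ∩ BA · CD = -21]
   → B = (4, 6)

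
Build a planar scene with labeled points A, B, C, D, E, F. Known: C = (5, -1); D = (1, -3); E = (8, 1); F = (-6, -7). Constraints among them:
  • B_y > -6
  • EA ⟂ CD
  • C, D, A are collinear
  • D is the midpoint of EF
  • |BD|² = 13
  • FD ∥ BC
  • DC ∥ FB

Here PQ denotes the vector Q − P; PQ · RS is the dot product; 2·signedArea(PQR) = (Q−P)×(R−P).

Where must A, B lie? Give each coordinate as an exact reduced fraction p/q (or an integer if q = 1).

1. A_x = 41/5  [C, D, A are collinear ∩ EA ⟂ CD]
2. A_y = 3/5  [C, D, A are collinear ∩ EA ⟂ CD]
   → A = (41/5, 3/5)
3. B_x = -2  [FD ∥ BC ∩ DC ∥ FB]
4. B_y = -5  [FD ∥ BC ∩ DC ∥ FB]
   → B = (-2, -5)

A = (41/5, 3/5)
B = (-2, -5)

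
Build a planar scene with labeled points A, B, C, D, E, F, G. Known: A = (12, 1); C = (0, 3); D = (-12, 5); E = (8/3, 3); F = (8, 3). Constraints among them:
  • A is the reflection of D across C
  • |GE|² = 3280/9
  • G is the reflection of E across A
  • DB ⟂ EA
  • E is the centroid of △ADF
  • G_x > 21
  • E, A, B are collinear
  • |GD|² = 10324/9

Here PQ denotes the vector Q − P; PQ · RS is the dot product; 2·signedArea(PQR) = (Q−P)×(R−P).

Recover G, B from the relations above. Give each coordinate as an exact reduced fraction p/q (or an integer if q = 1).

B = (-2412/205, 1249/205)
G = (64/3, -1)

1. G_x = 64/3  [G is the reflection of E across A]
2. G_y = -1  [G is the reflection of E across A]
   → G = (64/3, -1)
3. B_x = -2412/205  [E, A, B are collinear ∩ DB ⟂ EA]
4. B_y = 1249/205  [E, A, B are collinear ∩ DB ⟂ EA]
   → B = (-2412/205, 1249/205)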